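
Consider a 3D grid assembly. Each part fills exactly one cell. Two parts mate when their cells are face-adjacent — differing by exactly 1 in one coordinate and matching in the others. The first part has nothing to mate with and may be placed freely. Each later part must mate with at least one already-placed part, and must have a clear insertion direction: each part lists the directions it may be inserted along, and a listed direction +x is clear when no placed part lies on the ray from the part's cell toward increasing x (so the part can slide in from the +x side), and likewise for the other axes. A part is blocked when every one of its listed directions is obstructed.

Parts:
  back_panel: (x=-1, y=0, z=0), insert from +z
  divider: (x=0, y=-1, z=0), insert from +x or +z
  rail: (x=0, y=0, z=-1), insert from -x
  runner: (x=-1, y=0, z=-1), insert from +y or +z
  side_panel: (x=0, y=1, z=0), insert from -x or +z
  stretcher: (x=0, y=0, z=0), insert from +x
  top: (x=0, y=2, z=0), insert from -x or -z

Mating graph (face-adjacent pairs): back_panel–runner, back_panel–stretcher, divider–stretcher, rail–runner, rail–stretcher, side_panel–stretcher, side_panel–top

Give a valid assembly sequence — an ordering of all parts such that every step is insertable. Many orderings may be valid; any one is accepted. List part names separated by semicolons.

back_panel; stretcher; rail; runner; side_panel; top; divider

1. back_panel@(-1, 0, 0) [+z clear] — {back_panel}
2. stretcher@(0, 0, 0) [+x clear] — {back_panel, stretcher}
3. rail@(0, 0, -1) [-x clear] — {back_panel, rail, stretcher}
4. runner@(-1, 0, -1) [+y clear] — {back_panel, rail, runner, stretcher}
5. side_panel@(0, 1, 0) [-x clear] — {back_panel, rail, runner, side_panel, stretcher}
6. top@(0, 2, 0) [-x clear] — {back_panel, rail, runner, side_panel, stretcher, top}
7. divider@(0, -1, 0) [+x clear] — {back_panel, divider, rail, runner, side_panel, stretcher, top}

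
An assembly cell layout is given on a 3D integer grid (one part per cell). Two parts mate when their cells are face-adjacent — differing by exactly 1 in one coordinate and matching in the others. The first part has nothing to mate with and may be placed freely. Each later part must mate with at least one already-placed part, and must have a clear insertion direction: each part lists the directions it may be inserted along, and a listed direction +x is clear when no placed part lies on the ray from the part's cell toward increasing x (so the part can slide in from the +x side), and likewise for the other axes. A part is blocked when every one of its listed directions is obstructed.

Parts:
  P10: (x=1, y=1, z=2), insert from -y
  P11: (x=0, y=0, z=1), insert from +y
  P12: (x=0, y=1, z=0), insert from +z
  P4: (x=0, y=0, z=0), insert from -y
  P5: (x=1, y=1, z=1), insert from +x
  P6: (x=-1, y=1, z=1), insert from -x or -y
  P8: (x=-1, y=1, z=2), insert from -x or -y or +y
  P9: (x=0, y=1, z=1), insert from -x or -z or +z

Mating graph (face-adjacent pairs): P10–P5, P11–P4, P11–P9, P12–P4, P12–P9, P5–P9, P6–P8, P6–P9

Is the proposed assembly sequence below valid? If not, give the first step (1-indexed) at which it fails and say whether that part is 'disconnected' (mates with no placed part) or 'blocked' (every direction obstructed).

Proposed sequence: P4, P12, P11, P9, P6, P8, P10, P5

1. P4@(0, 0, 0) [-y clear] — {P4}
2. P12@(0, 1, 0) [+z clear] — {P12, P4}
3. P11@(0, 0, 1) [+y clear] — {P11, P12, P4}
4. P9@(0, 1, 1) [-x clear] — {P11, P12, P4, P9}
5. P6@(-1, 1, 1) [-x clear] — {P11, P12, P4, P6, P9}
6. P8@(-1, 1, 2) [-x clear] — {P11, P12, P4, P6, P8, P9}
7. P10@(1, 1, 2) — no placed neighbour ⇒ disconnected

Invalid at step 7 (disconnected)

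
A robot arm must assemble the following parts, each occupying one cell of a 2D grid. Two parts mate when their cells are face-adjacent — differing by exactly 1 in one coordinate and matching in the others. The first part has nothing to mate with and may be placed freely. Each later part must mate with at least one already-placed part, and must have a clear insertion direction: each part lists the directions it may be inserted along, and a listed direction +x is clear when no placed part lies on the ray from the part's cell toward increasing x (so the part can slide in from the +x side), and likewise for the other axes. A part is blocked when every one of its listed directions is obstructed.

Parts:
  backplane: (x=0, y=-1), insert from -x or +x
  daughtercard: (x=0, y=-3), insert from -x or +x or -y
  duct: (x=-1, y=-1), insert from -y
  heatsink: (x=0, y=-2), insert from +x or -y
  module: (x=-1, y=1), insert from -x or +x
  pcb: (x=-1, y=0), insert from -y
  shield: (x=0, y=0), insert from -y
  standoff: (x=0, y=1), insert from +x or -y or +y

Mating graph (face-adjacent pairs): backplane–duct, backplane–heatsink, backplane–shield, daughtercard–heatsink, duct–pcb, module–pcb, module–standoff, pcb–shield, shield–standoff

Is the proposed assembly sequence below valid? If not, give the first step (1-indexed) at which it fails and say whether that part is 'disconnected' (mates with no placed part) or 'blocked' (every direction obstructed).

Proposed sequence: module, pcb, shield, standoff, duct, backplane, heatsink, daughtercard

1. module@(-1, 1) [-x clear] — {module}
2. pcb@(-1, 0) [-y clear] — {module, pcb}
3. shield@(0, 0) [-y clear] — {module, pcb, shield}
4. standoff@(0, 1) [+x clear] — {module, pcb, shield, standoff}
5. duct@(-1, -1) [-y clear] — {duct, module, pcb, shield, standoff}
6. backplane@(0, -1) [+x clear] — {backplane, duct, module, pcb, shield, standoff}
7. heatsink@(0, -2) [+x clear] — {backplane, duct, heatsink, module, pcb, shield, standoff}
8. daughtercard@(0, -3) [-x clear] — {backplane, daughtercard, duct, heatsink, module, pcb, shield, standoff}

Valid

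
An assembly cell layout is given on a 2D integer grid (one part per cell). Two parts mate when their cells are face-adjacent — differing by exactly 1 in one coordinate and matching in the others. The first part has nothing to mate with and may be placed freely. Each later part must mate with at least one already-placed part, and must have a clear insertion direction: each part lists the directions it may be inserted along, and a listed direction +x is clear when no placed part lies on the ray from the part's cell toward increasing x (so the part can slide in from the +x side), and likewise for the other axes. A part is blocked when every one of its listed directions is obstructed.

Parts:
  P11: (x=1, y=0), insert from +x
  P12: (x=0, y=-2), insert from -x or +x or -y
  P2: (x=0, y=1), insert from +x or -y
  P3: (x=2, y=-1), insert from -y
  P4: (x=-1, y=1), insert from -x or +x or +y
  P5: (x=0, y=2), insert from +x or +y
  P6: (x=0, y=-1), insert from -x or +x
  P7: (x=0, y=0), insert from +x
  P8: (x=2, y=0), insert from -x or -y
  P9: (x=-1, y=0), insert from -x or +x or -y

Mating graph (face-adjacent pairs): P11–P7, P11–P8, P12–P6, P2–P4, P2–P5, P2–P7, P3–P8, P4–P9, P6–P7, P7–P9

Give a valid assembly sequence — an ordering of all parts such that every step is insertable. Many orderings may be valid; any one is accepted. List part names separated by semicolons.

P4; P2; P9; P7; P11; P8; P3; P6; P12; P5

1. P4@(-1, 1) [-x clear] — {P4}
2. P2@(0, 1) [+x clear] — {P2, P4}
3. P9@(-1, 0) [-x clear] — {P2, P4, P9}
4. P7@(0, 0) [+x clear] — {P2, P4, P7, P9}
5. P11@(1, 0) [+x clear] — {P11, P2, P4, P7, P9}
6. P8@(2, 0) [-y clear] — {P11, P2, P4, P7, P8, P9}
7. P3@(2, -1) [-y clear] — {P11, P2, P3, P4, P7, P8, P9}
8. P6@(0, -1) [-x clear] — {P11, P2, P3, P4, P6, P7, P8, P9}
9. P12@(0, -2) [-x clear] — {P11, P12, P2, P3, P4, P6, P7, P8, P9}
10. P5@(0, 2) [+x clear] — {P11, P12, P2, P3, P4, P5, P6, P7, P8, P9}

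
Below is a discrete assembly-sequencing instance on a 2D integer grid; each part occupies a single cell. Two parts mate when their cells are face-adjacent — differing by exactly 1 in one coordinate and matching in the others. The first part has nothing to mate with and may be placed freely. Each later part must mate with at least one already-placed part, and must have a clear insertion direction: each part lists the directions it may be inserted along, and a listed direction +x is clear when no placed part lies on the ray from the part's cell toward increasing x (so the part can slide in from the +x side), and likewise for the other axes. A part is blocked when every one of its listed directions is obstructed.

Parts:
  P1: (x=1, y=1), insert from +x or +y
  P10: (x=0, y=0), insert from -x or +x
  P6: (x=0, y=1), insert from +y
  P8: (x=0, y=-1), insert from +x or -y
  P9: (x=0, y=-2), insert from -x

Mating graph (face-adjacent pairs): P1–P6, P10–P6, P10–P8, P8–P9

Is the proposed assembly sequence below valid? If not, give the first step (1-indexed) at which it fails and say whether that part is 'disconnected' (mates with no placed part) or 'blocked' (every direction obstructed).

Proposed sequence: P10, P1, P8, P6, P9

Invalid at step 2 (disconnected)

1. P10@(0, 0) [-x clear] — {P10}
2. P1@(1, 1) — no placed neighbour ⇒ disconnected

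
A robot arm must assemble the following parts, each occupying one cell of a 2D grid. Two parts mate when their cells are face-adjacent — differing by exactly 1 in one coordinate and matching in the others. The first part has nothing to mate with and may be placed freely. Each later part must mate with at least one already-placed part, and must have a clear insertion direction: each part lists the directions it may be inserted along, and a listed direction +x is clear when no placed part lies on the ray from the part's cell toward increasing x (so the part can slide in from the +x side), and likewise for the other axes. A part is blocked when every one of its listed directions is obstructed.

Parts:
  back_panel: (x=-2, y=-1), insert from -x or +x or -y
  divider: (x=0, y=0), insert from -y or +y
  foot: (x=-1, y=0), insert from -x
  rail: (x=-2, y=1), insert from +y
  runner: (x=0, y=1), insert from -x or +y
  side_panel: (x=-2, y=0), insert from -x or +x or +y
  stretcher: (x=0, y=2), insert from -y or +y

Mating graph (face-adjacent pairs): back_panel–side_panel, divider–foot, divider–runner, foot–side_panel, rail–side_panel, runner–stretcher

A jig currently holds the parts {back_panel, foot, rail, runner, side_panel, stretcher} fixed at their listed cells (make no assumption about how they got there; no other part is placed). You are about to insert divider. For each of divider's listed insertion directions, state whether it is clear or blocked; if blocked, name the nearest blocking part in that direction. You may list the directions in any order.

-y: ray from divider(0, 0) has no placed part ⇒ clear
+y: nearest on ray is runner@(0, 1) ⇒ blocked

+y: blocked by runner; -y: clear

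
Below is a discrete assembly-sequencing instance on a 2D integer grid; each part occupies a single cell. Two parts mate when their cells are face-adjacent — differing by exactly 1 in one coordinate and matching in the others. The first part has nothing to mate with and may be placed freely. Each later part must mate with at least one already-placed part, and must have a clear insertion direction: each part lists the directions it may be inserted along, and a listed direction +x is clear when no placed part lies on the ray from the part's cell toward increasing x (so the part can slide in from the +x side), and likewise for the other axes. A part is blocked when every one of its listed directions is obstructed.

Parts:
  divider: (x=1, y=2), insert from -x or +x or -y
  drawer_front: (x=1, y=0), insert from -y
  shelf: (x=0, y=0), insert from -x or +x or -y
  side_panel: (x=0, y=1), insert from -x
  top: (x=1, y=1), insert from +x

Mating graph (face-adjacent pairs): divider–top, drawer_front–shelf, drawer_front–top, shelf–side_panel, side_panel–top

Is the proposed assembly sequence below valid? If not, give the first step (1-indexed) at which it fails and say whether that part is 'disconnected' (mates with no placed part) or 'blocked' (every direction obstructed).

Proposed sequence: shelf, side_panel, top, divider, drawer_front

Valid

1. shelf@(0, 0) [-x clear] — {shelf}
2. side_panel@(0, 1) [-x clear] — {shelf, side_panel}
3. top@(1, 1) [+x clear] — {shelf, side_panel, top}
4. divider@(1, 2) [-x clear] — {divider, shelf, side_panel, top}
5. drawer_front@(1, 0) [-y clear] — {divider, drawer_front, shelf, side_panel, top}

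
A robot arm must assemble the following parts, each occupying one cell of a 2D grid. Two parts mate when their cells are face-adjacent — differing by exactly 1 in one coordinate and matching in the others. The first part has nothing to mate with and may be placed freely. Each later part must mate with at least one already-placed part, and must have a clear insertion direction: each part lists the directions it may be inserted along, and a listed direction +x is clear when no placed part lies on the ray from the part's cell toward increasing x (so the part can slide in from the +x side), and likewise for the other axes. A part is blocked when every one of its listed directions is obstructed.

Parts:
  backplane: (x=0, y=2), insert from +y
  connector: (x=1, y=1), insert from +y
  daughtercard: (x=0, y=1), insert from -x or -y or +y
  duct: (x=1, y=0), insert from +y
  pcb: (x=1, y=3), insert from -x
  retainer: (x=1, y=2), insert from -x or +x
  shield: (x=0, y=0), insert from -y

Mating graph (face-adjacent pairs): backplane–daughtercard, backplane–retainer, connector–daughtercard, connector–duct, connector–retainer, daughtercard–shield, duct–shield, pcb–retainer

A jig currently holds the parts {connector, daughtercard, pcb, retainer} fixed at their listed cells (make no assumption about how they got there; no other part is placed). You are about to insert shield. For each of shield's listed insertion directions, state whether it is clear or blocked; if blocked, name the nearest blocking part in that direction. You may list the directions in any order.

-y: ray from shield(0, 0) has no placed part ⇒ clear

-y: clear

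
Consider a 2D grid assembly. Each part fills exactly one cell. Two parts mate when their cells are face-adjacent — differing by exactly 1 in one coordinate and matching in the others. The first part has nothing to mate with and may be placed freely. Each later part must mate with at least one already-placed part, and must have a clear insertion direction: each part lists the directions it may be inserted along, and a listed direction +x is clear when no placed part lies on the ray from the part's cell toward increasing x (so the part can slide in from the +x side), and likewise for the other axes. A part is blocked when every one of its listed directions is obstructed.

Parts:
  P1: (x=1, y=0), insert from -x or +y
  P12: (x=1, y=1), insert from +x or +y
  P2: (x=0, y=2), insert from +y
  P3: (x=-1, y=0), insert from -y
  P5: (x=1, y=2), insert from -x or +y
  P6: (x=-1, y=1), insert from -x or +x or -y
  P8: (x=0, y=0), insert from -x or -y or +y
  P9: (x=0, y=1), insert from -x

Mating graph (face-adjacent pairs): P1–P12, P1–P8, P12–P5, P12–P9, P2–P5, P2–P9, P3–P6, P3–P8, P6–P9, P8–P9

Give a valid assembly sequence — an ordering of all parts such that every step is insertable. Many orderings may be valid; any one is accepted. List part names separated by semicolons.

P8; P1; P12; P3; P9; P6; P2; P5

1. P8@(0, 0) [-x clear] — {P8}
2. P1@(1, 0) [+y clear] — {P1, P8}
3. P12@(1, 1) [+x clear] — {P1, P12, P8}
4. P3@(-1, 0) [-y clear] — {P1, P12, P3, P8}
5. P9@(0, 1) [-x clear] — {P1, P12, P3, P8, P9}
6. P6@(-1, 1) [-x clear] — {P1, P12, P3, P6, P8, P9}
7. P2@(0, 2) [+y clear] — {P1, P12, P2, P3, P6, P8, P9}
8. P5@(1, 2) [+y clear] — {P1, P12, P2, P3, P5, P6, P8, P9}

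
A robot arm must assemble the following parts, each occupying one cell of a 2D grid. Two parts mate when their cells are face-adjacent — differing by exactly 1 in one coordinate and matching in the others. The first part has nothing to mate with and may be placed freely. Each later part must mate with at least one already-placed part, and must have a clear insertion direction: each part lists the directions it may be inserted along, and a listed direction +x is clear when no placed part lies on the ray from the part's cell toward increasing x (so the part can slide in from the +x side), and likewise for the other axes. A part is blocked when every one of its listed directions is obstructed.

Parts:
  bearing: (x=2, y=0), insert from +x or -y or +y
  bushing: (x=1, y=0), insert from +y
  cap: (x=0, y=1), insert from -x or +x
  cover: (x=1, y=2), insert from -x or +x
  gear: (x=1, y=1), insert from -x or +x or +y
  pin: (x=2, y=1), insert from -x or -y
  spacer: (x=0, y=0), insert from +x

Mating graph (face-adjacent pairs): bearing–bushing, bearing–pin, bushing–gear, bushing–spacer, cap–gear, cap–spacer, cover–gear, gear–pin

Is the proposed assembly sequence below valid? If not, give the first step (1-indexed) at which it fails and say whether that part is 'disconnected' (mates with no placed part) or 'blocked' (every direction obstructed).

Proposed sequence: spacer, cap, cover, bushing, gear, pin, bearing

1. spacer@(0, 0) [+x clear] — {spacer}
2. cap@(0, 1) [-x clear] — {cap, spacer}
3. cover@(1, 2) — no placed neighbour ⇒ disconnected

Invalid at step 3 (disconnected)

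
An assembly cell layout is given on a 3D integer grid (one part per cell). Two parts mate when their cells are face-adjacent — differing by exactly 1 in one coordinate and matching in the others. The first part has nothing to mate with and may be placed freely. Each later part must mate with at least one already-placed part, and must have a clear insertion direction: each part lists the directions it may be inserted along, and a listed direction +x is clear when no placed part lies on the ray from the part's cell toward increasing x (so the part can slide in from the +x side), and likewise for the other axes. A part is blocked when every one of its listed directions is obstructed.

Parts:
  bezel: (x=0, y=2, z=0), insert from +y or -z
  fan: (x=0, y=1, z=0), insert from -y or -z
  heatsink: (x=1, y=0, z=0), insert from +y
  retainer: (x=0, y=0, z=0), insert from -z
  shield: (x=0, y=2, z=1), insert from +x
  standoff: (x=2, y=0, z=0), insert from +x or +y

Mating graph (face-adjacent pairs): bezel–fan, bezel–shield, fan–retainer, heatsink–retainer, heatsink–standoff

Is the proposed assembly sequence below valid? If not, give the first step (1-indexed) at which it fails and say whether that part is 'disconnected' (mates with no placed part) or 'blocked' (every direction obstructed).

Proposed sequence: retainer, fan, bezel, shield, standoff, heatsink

Invalid at step 5 (disconnected)

1. retainer@(0, 0, 0) [-z clear] — {retainer}
2. fan@(0, 1, 0) [-z clear] — {fan, retainer}
3. bezel@(0, 2, 0) [+y clear] — {bezel, fan, retainer}
4. shield@(0, 2, 1) [+x clear] — {bezel, fan, retainer, shield}
5. standoff@(2, 0, 0) — no placed neighbour ⇒ disconnected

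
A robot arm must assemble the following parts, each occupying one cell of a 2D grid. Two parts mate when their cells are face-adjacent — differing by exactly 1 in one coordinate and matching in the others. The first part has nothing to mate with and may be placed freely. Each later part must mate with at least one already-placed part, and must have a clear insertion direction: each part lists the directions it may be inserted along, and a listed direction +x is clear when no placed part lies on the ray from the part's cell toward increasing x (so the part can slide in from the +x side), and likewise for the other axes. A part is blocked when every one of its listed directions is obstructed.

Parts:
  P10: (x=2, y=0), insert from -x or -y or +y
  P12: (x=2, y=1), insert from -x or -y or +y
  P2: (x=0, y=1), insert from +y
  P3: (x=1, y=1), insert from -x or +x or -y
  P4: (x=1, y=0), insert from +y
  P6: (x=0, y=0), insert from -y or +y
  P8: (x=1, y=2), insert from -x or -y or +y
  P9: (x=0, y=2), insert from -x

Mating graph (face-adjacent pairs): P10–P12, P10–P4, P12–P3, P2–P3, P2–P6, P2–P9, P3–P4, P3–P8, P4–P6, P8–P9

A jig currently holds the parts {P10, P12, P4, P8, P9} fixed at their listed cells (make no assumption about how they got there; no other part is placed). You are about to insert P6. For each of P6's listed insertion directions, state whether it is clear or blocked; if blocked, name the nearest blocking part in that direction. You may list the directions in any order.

+y: blocked by P9; -y: clear

-y: ray from P6(0, 0) has no placed part ⇒ clear
+y: nearest on ray is P9@(0, 2) ⇒ blocked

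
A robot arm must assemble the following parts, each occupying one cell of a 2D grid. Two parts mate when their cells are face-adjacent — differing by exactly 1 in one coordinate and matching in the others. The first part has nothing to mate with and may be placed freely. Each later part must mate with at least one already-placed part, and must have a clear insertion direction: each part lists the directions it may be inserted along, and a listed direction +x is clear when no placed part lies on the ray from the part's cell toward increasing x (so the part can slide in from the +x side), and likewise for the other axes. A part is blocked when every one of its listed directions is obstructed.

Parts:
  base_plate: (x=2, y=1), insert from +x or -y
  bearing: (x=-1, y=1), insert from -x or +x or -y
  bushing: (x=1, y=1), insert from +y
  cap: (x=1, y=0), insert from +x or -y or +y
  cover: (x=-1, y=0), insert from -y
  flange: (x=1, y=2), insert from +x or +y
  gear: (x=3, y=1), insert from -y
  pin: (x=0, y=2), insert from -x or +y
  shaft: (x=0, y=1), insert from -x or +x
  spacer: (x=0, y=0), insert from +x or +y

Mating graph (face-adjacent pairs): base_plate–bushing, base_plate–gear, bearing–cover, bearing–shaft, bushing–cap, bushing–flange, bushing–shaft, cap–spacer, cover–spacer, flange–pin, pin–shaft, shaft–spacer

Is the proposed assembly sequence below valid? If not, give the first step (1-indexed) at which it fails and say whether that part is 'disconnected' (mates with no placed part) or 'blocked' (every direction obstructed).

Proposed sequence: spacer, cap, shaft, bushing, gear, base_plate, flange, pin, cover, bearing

Invalid at step 5 (disconnected)

1. spacer@(0, 0) [+x clear] — {spacer}
2. cap@(1, 0) [+x clear] — {cap, spacer}
3. shaft@(0, 1) [-x clear] — {cap, shaft, spacer}
4. bushing@(1, 1) [+y clear] — {bushing, cap, shaft, spacer}
5. gear@(3, 1) — no placed neighbour ⇒ disconnected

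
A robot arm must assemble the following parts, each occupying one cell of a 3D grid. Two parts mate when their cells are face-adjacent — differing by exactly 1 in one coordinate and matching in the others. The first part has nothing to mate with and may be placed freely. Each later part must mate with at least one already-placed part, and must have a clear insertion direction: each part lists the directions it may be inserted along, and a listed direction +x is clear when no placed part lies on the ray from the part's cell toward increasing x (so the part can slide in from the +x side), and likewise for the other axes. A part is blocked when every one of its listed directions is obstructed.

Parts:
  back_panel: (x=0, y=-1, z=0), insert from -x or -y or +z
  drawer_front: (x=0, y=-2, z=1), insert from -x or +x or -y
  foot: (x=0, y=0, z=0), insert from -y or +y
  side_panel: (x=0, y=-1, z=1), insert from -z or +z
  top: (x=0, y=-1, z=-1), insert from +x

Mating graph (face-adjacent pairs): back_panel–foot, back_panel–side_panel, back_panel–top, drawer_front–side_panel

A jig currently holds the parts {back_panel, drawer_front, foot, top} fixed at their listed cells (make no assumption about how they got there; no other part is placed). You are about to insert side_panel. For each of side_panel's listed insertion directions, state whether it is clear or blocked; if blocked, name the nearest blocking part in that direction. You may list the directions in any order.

-z: nearest on ray is back_panel@(0, -1, 0) ⇒ blocked
+z: ray from side_panel(0, -1, 1) has no placed part ⇒ clear

+z: clear; -z: blocked by back_panel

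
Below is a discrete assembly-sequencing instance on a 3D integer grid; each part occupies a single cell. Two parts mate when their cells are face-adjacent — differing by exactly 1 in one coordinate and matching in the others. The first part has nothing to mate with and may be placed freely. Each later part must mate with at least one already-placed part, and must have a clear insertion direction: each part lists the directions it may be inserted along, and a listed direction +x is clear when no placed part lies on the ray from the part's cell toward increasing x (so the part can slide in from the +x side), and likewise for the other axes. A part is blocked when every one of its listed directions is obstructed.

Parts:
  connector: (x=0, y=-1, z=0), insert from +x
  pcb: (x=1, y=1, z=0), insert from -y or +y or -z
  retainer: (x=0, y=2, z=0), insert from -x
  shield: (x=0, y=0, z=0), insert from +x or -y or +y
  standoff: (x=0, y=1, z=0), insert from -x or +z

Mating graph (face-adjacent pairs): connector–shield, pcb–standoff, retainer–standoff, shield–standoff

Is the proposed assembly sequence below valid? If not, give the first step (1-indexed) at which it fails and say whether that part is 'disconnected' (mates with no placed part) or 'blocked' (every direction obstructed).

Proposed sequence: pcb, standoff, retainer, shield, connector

Valid

1. pcb@(1, 1, 0) [-y clear] — {pcb}
2. standoff@(0, 1, 0) [-x clear] — {pcb, standoff}
3. retainer@(0, 2, 0) [-x clear] — {pcb, retainer, standoff}
4. shield@(0, 0, 0) [+x clear] — {pcb, retainer, shield, standoff}
5. connector@(0, -1, 0) [+x clear] — {connector, pcb, retainer, shield, standoff}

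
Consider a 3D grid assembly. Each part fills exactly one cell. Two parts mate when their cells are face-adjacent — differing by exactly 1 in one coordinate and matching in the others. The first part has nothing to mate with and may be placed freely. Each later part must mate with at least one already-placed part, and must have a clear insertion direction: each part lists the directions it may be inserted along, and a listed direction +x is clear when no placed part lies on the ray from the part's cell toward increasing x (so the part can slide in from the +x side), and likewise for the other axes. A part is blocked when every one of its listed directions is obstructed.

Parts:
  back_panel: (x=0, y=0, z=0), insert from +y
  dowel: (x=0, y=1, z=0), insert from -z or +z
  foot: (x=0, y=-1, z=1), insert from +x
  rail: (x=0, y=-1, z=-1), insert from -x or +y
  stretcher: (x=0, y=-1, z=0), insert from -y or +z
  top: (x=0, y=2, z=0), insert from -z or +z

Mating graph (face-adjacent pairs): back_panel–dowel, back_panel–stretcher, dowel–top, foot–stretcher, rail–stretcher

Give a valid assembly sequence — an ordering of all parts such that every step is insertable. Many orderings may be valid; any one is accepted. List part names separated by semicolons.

stretcher; rail; foot; back_panel; dowel; top

1. stretcher@(0, -1, 0) [-y clear] — {stretcher}
2. rail@(0, -1, -1) [-x clear] — {rail, stretcher}
3. foot@(0, -1, 1) [+x clear] — {foot, rail, stretcher}
4. back_panel@(0, 0, 0) [+y clear] — {back_panel, foot, rail, stretcher}
5. dowel@(0, 1, 0) [-z clear] — {back_panel, dowel, foot, rail, stretcher}
6. top@(0, 2, 0) [-z clear] — {back_panel, dowel, foot, rail, stretcher, top}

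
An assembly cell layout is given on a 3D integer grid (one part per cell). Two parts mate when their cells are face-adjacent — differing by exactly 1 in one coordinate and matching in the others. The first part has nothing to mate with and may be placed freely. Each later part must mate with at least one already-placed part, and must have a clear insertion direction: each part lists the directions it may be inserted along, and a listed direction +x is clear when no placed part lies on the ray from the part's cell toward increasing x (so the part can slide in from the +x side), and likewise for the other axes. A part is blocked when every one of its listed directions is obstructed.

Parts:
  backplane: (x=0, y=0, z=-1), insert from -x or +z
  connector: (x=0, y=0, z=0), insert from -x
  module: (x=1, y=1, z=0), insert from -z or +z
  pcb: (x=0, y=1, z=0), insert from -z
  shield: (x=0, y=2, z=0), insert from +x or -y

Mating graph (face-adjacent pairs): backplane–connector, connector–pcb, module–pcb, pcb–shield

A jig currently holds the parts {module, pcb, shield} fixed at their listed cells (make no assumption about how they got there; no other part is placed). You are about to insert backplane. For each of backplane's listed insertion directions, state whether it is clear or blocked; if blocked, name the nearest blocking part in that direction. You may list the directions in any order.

-x: ray from backplane(0, 0, -1) has no placed part ⇒ clear
+z: ray from backplane(0, 0, -1) has no placed part ⇒ clear

+z: clear; -x: clear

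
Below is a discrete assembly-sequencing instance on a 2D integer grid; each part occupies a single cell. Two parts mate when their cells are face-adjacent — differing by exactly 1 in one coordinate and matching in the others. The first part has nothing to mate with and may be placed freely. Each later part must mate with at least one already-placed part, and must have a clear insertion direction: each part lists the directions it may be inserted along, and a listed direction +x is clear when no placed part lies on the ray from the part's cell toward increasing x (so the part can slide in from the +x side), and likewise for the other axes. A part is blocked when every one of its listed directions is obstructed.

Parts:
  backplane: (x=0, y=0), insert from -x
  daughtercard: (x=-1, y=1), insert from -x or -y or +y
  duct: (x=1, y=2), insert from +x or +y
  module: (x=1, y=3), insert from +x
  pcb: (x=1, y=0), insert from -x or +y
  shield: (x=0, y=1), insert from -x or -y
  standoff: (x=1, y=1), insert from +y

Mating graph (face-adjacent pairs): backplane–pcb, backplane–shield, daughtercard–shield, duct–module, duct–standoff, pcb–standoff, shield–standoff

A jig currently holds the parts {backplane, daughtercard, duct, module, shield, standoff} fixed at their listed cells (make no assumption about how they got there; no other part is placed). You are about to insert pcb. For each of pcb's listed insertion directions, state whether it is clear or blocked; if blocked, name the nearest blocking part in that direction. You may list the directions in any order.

-x: nearest on ray is backplane@(0, 0) ⇒ blocked
+y: nearest on ray is standoff@(1, 1) ⇒ blocked

+y: blocked by standoff; -x: blocked by backplane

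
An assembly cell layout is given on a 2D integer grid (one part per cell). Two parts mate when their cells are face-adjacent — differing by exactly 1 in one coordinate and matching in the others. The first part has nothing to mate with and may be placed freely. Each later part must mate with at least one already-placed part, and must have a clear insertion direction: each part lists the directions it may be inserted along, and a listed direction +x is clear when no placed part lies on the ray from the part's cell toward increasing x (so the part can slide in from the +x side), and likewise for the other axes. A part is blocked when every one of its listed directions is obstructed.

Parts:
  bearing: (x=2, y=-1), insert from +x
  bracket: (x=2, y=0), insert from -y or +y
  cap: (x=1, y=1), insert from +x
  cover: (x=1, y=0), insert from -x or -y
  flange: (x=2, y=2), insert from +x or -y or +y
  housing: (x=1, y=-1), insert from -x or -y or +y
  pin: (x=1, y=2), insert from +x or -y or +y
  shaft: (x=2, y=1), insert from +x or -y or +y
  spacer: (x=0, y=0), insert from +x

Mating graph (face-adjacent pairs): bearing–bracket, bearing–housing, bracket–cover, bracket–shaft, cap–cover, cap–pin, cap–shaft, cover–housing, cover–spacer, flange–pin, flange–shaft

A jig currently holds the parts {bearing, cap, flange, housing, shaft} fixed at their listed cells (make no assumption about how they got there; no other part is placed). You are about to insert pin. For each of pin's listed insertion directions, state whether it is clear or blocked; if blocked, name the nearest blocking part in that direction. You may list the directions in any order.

+x: blocked by flange; +y: clear; -y: blocked by cap

+x: nearest on ray is flange@(2, 2) ⇒ blocked
-y: nearest on ray is cap@(1, 1) ⇒ blocked
+y: ray from pin(1, 2) has no placed part ⇒ clear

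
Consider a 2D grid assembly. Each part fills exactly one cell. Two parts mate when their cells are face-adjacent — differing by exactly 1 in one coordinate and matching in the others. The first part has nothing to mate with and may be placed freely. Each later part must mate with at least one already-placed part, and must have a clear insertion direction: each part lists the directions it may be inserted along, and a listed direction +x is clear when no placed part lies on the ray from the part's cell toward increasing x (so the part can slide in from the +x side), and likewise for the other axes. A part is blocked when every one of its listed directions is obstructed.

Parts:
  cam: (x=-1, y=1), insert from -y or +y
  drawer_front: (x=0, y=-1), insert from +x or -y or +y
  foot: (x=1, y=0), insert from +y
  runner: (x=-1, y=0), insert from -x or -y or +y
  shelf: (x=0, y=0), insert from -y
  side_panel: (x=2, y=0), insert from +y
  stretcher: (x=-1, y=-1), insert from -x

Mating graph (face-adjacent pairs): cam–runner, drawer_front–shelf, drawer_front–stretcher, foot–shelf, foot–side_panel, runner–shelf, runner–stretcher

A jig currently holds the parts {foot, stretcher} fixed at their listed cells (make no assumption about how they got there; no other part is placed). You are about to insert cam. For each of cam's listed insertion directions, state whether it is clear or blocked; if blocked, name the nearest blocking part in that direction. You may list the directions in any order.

-y: nearest on ray is stretcher@(-1, -1) ⇒ blocked
+y: ray from cam(-1, 1) has no placed part ⇒ clear

+y: clear; -y: blocked by stretcher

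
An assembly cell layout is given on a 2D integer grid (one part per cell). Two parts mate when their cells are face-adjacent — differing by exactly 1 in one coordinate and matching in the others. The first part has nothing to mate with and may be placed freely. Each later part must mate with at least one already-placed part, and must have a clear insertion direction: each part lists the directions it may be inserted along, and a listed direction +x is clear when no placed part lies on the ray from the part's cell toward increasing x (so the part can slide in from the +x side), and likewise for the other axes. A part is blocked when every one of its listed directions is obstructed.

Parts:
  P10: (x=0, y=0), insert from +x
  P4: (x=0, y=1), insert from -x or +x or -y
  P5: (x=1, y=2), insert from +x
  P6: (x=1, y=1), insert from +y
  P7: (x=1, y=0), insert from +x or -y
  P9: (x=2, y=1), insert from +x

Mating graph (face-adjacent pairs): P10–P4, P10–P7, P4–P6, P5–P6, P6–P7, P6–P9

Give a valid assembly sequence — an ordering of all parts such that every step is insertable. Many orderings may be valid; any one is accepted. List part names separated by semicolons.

P10; P4; P7; P6; P9; P5

1. P10@(0, 0) [+x clear] — {P10}
2. P4@(0, 1) [-x clear] — {P10, P4}
3. P7@(1, 0) [+x clear] — {P10, P4, P7}
4. P6@(1, 1) [+y clear] — {P10, P4, P6, P7}
5. P9@(2, 1) [+x clear] — {P10, P4, P6, P7, P9}
6. P5@(1, 2) [+x clear] — {P10, P4, P5, P6, P7, P9}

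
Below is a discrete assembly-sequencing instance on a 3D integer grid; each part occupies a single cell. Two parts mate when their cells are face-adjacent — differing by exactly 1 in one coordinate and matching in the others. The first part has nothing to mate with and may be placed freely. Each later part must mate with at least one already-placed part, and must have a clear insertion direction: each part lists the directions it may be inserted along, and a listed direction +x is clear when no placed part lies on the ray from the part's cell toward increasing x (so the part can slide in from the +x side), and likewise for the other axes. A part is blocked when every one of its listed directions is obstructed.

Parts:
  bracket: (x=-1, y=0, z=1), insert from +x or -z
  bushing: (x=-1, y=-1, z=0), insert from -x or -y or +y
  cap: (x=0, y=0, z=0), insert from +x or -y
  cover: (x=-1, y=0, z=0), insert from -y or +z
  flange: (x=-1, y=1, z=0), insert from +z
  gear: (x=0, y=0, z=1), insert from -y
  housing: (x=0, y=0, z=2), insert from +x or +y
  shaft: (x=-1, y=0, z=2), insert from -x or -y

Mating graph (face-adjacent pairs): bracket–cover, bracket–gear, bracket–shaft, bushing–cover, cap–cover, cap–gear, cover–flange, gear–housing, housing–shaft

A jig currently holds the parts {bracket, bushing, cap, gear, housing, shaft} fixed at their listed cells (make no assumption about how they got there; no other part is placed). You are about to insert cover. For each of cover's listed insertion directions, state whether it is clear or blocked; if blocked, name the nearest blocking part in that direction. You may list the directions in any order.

-y: nearest on ray is bushing@(-1, -1, 0) ⇒ blocked
+z: nearest on ray is bracket@(-1, 0, 1) ⇒ blocked

+z: blocked by bracket; -y: blocked by bushing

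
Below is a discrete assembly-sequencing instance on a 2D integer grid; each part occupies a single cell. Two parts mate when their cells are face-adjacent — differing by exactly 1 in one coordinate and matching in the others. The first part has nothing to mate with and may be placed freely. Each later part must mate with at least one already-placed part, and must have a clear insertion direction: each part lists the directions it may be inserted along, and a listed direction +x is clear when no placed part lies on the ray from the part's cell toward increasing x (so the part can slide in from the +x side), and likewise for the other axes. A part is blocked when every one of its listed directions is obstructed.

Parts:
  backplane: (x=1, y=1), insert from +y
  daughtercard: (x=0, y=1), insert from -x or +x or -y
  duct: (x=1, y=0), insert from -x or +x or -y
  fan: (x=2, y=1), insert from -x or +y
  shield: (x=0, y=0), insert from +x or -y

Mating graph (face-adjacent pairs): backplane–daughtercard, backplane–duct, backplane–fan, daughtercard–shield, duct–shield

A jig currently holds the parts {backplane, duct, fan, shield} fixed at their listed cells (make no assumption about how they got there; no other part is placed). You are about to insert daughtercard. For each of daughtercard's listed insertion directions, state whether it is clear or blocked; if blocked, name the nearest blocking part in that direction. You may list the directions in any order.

+x: blocked by backplane; -x: clear; -y: blocked by shield

-x: ray from daughtercard(0, 1) has no placed part ⇒ clear
+x: nearest on ray is backplane@(1, 1) ⇒ blocked
-y: nearest on ray is shield@(0, 0) ⇒ blocked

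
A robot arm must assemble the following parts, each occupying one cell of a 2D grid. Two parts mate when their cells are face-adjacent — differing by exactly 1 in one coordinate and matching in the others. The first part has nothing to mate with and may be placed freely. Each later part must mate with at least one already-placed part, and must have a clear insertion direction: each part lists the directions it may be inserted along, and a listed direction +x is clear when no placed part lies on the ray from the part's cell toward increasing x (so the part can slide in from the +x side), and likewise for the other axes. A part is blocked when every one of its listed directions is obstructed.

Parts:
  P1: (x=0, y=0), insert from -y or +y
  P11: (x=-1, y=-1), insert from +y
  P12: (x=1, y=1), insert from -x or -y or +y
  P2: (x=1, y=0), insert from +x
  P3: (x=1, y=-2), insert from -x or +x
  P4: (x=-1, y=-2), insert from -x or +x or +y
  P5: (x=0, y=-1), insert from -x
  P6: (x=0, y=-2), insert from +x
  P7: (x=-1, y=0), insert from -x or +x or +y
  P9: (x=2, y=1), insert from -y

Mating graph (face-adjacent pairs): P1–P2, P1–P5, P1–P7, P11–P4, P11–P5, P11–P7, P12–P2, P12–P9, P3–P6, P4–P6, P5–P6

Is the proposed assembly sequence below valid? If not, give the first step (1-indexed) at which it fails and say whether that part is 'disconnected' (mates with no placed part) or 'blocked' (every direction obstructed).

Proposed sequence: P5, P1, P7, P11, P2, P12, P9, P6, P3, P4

1. P5@(0, -1) [-x clear] — {P5}
2. P1@(0, 0) [+y clear] — {P1, P5}
3. P7@(-1, 0) [-x clear] — {P1, P5, P7}
4. P11@(-1, -1) — +y all obstructed ⇒ blocked

Invalid at step 4 (blocked)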